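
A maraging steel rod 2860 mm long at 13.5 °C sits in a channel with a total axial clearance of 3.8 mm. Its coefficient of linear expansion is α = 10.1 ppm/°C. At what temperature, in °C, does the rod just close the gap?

145 °C

α·L₀·ΔT = 3.8 mm ⇒ ΔT = 3.8 / (10.1×10⁻⁶ × 2860.0) = 131.6 K.
T = 13.5 + 131.6 = 145.1 °C.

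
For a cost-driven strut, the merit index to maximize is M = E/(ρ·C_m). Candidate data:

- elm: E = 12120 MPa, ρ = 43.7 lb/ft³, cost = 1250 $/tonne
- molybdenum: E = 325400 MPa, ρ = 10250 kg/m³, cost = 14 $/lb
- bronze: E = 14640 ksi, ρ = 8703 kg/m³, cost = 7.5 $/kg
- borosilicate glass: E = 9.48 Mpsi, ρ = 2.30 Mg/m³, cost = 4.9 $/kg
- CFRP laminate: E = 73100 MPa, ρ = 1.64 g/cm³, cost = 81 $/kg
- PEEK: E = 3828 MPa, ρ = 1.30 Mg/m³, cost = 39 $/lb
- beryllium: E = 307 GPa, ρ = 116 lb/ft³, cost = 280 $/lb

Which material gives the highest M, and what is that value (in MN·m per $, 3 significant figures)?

elm, M = 13.9 MN·m per $

After converting to SI:
  elm: E = 12.12 GPa, ρ = 700.0 kg/m³, cost = 1.250 $/kg
  molybdenum: E = 325.4 GPa, ρ = 10250 kg/m³, cost = 30.86 $/kg
  bronze: E = 100.9 GPa, ρ = 8703 kg/m³, cost = 7.500 $/kg
  borosilicate glass: E = 65.36 GPa, ρ = 2300 kg/m³, cost = 4.900 $/kg
  CFRP laminate: E = 73.10 GPa, ρ = 1640 kg/m³, cost = 81.00 $/kg
  PEEK: E = 3.828 GPa, ρ = 1300 kg/m³, cost = 85.98 $/kg
  beryllium: E = 307.0 GPa, ρ = 1858 kg/m³, cost = 617.3 $/kg
  elm: M = 13.9 MN·m per $
  borosilicate glass: M = 5.80 MN·m per $
  bronze: M = 1.55 MN·m per $
  molybdenum: M = 1.03 MN·m per $
  CFRP laminate: M = 0.550 MN·m per $
  beryllium: M = 0.268 MN·m per $
  PEEK: M = 0.0342 MN·m per $
Elm has the largest M.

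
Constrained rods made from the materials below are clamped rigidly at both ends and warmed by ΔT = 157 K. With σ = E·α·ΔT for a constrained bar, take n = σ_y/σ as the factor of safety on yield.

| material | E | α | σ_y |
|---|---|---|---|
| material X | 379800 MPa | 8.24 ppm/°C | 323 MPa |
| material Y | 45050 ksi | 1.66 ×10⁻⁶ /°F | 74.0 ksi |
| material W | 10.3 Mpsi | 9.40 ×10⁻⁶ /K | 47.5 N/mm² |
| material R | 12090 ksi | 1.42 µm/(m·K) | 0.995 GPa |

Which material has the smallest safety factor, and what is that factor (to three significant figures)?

material W, n = 0.453

Converting E to GPa, α to ×10⁻⁶/K, σ_y to MPa, then σ and n for each:
  material X: E = 379.8, α = 8.24, σ_y = 323.0 → σ = 491 MPa, n = 0.657
  material Y: E = 310.6, α = 2.99, σ_y = 510.2 → σ = 146 MPa, n = 3.50
  material W: E = 71.02, α = 9.40, σ_y = 47.50 → σ = 105 MPa, n = 0.453
  material R: E = 83.36, α = 1.42, σ_y = 995.0 → σ = 18.6 MPa, n = 53.5
Smallest n: material W with n = 0.453.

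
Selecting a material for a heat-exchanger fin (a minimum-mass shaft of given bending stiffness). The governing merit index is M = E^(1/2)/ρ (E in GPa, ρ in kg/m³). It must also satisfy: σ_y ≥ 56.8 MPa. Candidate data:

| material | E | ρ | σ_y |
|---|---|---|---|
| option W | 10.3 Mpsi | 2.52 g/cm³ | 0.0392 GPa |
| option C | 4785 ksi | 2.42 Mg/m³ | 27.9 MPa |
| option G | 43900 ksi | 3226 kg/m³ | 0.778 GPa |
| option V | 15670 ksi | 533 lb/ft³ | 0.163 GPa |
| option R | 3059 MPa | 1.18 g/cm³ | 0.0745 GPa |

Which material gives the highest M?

option G

Screen on constraints: σ_y ≥ 56.8 MPa. Survivors: option G, option V, option R.
Convert each candidate to consistent units, then evaluate M:
  option G: E = 302.7 GPa, ρ = 3226 kg/m³
  option V: E = 108.0 GPa, ρ = 8538 kg/m³
  option R: E = 3.059 GPa, ρ = 1180 kg/m³
  option G: M = 5.39×10⁻³
  option R: M = 1.48×10⁻³
  option V: M = 1.22×10⁻³
Option G has the largest M.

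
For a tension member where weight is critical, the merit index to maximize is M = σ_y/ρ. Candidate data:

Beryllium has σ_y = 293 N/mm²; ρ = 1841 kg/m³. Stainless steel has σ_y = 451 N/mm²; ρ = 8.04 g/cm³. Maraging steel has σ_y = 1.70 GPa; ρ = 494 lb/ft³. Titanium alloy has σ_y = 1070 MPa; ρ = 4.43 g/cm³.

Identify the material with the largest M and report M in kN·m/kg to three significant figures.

In SI units:
  beryllium: σ_y = 293.0 MPa, ρ = 1841 kg/m³
  stainless steel: σ_y = 451.0 MPa, ρ = 8040 kg/m³
  maraging steel: σ_y = 1700 MPa, ρ = 7913 kg/m³
  titanium alloy: σ_y = 1070 MPa, ρ = 4430 kg/m³
  titanium alloy: M = 242 kN·m/kg
  maraging steel: M = 215 kN·m/kg
  beryllium: M = 159 kN·m/kg
  stainless steel: M = 56.1 kN·m/kg
Titanium alloy has the largest M.

titanium alloy, M = 242 kN·m/kg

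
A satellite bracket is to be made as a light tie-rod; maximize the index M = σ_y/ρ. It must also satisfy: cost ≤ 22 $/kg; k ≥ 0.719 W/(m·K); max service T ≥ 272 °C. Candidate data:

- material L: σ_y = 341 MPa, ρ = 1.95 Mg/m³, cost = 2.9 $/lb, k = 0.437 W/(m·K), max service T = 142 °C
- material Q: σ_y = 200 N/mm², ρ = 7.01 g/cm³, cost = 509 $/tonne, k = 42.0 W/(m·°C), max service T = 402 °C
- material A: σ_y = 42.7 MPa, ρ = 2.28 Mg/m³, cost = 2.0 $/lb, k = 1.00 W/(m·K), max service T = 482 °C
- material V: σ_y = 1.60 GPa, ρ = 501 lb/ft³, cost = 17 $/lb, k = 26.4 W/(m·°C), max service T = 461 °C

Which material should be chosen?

material Q

Screen on constraints: cost ≤ 22 $/kg; k ≥ 0.719 W/(m·K); max service T ≥ 272 °C. Survivors: material Q, material A.
Normalizing units and computing the index:
  material Q: σ_y = 200.0 MPa, ρ = 7010 kg/m³
  material A: σ_y = 42.70 MPa, ρ = 2280 kg/m³
  material Q: M = 28.5 kN·m/kg
  material A: M = 18.7 kN·m/kg
Material Q has the largest M.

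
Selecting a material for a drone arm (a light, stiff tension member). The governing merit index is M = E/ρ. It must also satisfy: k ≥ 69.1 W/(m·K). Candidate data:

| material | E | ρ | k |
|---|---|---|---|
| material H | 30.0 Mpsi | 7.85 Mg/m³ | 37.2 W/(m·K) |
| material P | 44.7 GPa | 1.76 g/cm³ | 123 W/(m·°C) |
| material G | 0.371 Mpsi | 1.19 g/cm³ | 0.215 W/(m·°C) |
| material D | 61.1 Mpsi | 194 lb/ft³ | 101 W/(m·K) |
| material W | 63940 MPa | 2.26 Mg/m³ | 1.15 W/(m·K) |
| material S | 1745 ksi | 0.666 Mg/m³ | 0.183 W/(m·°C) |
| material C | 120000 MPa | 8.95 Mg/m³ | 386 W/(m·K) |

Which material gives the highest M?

Screen on constraints: k ≥ 69.1 W/(m·K). Survivors: material P, material D, material C.
Normalizing units and computing the index:
  material P: E = 44.70 GPa, ρ = 1760 kg/m³
  material D: E = 421.3 GPa, ρ = 3108 kg/m³
  material C: E = 120.0 GPa, ρ = 8950 kg/m³
  material D: M = 136 MN·m/kg
  material P: M = 25.4 MN·m/kg
  material C: M = 13.4 MN·m/kg
The maximum is for material D.

material D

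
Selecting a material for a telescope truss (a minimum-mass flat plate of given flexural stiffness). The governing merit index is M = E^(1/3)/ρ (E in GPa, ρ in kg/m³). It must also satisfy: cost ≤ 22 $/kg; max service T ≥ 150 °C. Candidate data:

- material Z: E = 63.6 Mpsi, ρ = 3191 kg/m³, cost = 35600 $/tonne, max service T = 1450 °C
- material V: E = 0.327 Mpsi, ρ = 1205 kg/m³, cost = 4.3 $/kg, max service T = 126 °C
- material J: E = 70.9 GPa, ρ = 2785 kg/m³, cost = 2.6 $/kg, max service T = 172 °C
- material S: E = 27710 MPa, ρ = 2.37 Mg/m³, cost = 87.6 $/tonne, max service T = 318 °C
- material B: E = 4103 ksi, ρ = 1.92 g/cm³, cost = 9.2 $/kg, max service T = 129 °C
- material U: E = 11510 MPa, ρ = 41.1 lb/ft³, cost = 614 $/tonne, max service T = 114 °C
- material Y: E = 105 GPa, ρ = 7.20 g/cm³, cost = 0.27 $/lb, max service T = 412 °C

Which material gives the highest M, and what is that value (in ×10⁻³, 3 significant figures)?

Screen on constraints: cost ≤ 22 $/kg; max service T ≥ 150 °C. Survivors: material J, material S, material Y.
In SI units:
  material J: E = 70.90 GPa, ρ = 2785 kg/m³
  material S: E = 27.71 GPa, ρ = 2370 kg/m³
  material Y: E = 105.0 GPa, ρ = 7200 kg/m³
  material J: M = 1.49×10⁻³
  material S: M = 1.28×10⁻³
  material Y: M = 0.655×10⁻³
Material J ranks first.

material J, M = 1.49×10⁻³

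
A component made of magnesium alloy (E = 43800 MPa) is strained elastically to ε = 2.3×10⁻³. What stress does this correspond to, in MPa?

101 MPa

E = 43800 MPa = 43.80 GPa.
σ = E·ε = 43800 MPa × 2.3×10⁻³ = 101 MPa.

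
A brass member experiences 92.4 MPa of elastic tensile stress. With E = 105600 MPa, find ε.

E = 105600 MPa = 105.6 GPa = 105600 MPa.
ε = σ/E = 92.4 / 105600 = 8.75×10⁻⁴.

8.75×10⁻⁴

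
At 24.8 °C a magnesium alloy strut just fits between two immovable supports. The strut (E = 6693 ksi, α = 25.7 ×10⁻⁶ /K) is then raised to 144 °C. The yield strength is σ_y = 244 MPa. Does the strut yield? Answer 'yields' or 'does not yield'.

does not yield

E = 6693 ksi = 46.15 GPa.
ΔT = 119.2 K. Constrained thermal stress σ = E·α·ΔT = 46.15×10³ MPa × 25.7×10⁻⁶ × 119.2 = 141 MPa (compressive).
Compare to σ_y = 244 MPa: σ < σ_y, so it does not yield.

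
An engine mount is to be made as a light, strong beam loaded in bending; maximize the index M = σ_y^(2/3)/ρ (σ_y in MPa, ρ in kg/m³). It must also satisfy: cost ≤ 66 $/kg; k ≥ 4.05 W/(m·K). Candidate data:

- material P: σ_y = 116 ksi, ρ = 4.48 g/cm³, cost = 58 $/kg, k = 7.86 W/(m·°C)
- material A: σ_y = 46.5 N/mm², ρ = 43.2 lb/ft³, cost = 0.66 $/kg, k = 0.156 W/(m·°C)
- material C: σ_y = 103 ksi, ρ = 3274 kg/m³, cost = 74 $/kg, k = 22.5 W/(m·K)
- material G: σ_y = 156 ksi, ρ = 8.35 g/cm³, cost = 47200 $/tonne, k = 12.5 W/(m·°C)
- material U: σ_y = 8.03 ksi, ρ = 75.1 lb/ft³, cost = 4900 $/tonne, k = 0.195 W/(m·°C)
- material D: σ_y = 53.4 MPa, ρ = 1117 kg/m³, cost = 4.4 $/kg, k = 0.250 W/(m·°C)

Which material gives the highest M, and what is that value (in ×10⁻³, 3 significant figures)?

material P, M = 19.2×10⁻³

Screen on constraints: cost ≤ 66 $/kg; k ≥ 4.05 W/(m·K). Survivors: material P, material G.
In SI units:
  material P: σ_y = 799.8 MPa, ρ = 4480 kg/m³
  material G: σ_y = 1076 MPa, ρ = 8350 kg/m³
  material P: M = 19.2×10⁻³
  material G: M = 12.6×10⁻³
Highest index: material P.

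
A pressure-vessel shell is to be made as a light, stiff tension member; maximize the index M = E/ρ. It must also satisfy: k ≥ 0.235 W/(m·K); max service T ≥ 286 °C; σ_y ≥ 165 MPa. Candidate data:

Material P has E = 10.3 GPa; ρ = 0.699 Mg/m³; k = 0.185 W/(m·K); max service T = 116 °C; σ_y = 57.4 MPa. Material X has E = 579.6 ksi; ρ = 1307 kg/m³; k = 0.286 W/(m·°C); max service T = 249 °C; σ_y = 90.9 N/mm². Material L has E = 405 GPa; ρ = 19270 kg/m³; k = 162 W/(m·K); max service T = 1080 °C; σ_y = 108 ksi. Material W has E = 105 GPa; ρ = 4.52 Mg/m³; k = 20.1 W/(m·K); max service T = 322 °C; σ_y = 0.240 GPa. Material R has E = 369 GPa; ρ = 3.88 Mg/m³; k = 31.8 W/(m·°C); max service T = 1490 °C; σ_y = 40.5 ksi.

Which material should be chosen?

Screen on constraints: k ≥ 0.235 W/(m·K); max service T ≥ 286 °C; σ_y ≥ 165 MPa. Survivors: material L, material W, material R.
Normalizing units and computing the index:
  material L: E = 405.0 GPa, ρ = 19270 kg/m³
  material W: E = 105.0 GPa, ρ = 4520 kg/m³
  material R: E = 369.0 GPa, ρ = 3880 kg/m³
  material R: M = 95.1 MN·m/kg
  material W: M = 23.2 MN·m/kg
  material L: M = 21.0 MN·m/kg
The maximum is for material R.

material R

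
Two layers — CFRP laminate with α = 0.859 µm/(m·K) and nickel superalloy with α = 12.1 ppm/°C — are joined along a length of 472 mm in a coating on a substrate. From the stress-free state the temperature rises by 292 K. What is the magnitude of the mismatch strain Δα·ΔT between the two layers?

Δα = |0.859 − 12.1|×10⁻⁶/K = 11.2×10⁻⁶/K.
Mismatch strain = Δα·ΔT = 11.2×10⁻⁶ × 292.0 = 3.28×10⁻³.

3.28×10⁻³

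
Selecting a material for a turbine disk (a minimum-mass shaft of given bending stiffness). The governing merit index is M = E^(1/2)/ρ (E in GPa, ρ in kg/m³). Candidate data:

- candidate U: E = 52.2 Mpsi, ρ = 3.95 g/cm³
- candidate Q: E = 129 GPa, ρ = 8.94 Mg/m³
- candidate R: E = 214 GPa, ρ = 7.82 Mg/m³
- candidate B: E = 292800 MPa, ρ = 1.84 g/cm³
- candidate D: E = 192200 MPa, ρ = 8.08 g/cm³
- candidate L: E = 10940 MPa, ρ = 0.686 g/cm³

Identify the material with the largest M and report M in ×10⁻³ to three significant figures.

candidate B, M = 9.30×10⁻³

After converting to SI:
  candidate U: E = 359.9 GPa, ρ = 3950 kg/m³
  candidate Q: E = 129.0 GPa, ρ = 8940 kg/m³
  candidate R: E = 214.0 GPa, ρ = 7820 kg/m³
  candidate B: E = 292.8 GPa, ρ = 1840 kg/m³
  candidate D: E = 192.2 GPa, ρ = 8080 kg/m³
  candidate L: E = 10.94 GPa, ρ = 686.0 kg/m³
  candidate B: M = 9.30×10⁻³
  candidate L: M = 4.82×10⁻³
  candidate U: M = 4.80×10⁻³
  candidate R: M = 1.87×10⁻³
  candidate D: M = 1.72×10⁻³
  candidate Q: M = 1.27×10⁻³
Candidate B ranks first.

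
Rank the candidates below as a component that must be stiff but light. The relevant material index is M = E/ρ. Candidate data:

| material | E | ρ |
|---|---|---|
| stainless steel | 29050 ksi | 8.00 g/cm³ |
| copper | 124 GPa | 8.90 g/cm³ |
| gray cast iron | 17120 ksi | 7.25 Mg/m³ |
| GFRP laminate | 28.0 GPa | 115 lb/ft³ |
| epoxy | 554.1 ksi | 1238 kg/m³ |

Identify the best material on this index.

Normalizing units and computing the index:
  stainless steel: E = 200.3 GPa, ρ = 8000 kg/m³
  copper: E = 124.0 GPa, ρ = 8900 kg/m³
  gray cast iron: E = 118.0 GPa, ρ = 7250 kg/m³
  GFRP laminate: E = 28.00 GPa, ρ = 1842 kg/m³
  epoxy: E = 3.820 GPa, ρ = 1238 kg/m³
  stainless steel: M = 25.0 MN·m/kg
  gray cast iron: M = 16.3 MN·m/kg
  GFRP laminate: M = 15.2 MN·m/kg
  copper: M = 13.9 MN·m/kg
  epoxy: M = 3.09 MN·m/kg
Highest index: stainless steel.

stainless steel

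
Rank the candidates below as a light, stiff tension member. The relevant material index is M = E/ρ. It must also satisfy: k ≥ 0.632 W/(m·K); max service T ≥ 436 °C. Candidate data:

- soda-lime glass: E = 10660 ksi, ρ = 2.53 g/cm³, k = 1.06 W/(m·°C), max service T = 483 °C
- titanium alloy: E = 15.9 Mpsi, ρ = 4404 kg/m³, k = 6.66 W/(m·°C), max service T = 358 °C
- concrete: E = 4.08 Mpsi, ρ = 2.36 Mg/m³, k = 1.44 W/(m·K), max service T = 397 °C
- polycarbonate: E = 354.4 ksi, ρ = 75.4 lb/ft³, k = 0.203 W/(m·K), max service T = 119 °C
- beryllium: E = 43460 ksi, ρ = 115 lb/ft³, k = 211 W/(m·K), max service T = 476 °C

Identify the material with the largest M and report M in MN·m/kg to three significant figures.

beryllium, M = 163 MN·m/kg

Screen on constraints: k ≥ 0.632 W/(m·K); max service T ≥ 436 °C. Survivors: soda-lime glass, beryllium.
Convert each candidate to consistent units, then evaluate M:
  soda-lime glass: E = 73.50 GPa, ρ = 2530 kg/m³
  beryllium: E = 299.6 GPa, ρ = 1842 kg/m³
  beryllium: M = 163 MN·m/kg
  soda-lime glass: M = 29.1 MN·m/kg
Beryllium has the largest M.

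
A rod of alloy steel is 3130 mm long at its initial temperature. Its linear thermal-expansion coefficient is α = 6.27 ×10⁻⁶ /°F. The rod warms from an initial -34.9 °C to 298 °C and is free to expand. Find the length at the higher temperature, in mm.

3141.8 mm

Convert α: 6.27×10⁻⁶/°F × (9/5) = 11.3×10⁻⁶/K.
ΔT = 298 − (-34.9) = 332.9 K.
ΔL = α·L₀·ΔT = 11.3×10⁻⁶ × 3130 mm × 332.9 K = 11.8 mm.
L = L₀ + ΔL = 3130 + 11.8 = 3141.8 mm.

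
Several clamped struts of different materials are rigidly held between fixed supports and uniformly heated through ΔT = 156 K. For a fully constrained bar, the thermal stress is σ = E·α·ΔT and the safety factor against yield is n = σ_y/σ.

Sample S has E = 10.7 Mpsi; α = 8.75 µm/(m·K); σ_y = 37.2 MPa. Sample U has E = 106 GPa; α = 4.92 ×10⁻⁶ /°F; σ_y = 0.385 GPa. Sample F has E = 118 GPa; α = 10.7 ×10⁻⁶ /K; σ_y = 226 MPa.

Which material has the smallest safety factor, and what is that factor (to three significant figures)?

Converting E to GPa, α to ×10⁻⁶/K, σ_y to MPa, then σ and n for each:
  sample S: E = 73.77, α = 8.75, σ_y = 37.20 → σ = 101 MPa, n = 0.369
  sample U: E = 106.0, α = 8.86, σ_y = 385.0 → σ = 146 MPa, n = 2.63
  sample F: E = 118.0, α = 10.7, σ_y = 226.0 → σ = 197 MPa, n = 1.15
The minimum is sample S at n = 0.369.

sample S, n = 0.369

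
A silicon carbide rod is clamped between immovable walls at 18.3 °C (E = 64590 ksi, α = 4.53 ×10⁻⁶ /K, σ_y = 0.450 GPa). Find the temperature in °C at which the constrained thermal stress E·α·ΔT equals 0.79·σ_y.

195 °C

E = 64590 ksi = 445.3 GPa.
σ_y = 0.450 GPa = 450.0 MPa.
E·α·ΔT = 355.5 MPa ⇒ ΔT = 355.5 / (445.3×10³ × 4.53×10⁻⁶) = 176.2 K.
T = 18.3 + 176.2 = 194.5 °C.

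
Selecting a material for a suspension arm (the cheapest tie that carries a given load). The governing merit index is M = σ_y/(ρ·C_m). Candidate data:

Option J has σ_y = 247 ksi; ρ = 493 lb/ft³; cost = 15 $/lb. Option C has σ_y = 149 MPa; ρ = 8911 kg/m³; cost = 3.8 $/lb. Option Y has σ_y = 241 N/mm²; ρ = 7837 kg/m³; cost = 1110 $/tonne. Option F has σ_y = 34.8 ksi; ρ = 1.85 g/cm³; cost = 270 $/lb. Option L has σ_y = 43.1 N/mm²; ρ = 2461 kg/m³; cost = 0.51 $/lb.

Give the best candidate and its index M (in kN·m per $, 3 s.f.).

option Y, M = 27.7 kN·m per $

Putting every candidate on a common basis:
  option J: σ_y = 1703 MPa, ρ = 7897 kg/m³, cost = 33.07 $/kg
  option C: σ_y = 149.0 MPa, ρ = 8911 kg/m³, cost = 8.377 $/kg
  option Y: σ_y = 241.0 MPa, ρ = 7837 kg/m³, cost = 1.110 $/kg
  option F: σ_y = 239.9 MPa, ρ = 1850 kg/m³, cost = 595.2 $/kg
  option L: σ_y = 43.10 MPa, ρ = 2461 kg/m³, cost = 1.124 $/kg
  option Y: M = 27.7 kN·m per $
  option L: M = 15.6 kN·m per $
  option J: M = 6.52 kN·m per $
  option C: M = 2.00 kN·m per $
  option F: M = 0.218 kN·m per $
Highest index: option Y.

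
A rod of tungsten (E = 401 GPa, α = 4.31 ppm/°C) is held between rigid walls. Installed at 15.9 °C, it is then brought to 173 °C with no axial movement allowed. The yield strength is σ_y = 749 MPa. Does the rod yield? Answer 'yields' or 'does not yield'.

does not yield

ΔT = 157.1 K. Constrained thermal stress σ = E·α·ΔT = 401.0×10³ MPa × 4.31×10⁻⁶ × 157.1 = 272 MPa (compressive).
Compare to σ_y = 749 MPa: σ < σ_y, so it does not yield.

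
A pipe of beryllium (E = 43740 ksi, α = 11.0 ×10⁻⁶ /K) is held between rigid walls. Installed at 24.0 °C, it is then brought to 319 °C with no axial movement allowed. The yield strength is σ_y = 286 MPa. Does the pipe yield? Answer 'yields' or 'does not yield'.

E = 43740 ksi = 301.6 GPa.
ΔT = 295.0 K. Constrained thermal stress σ = E·α·ΔT = 301.6×10³ MPa × 11.0×10⁻⁶ × 295.0 = 979 MPa (compressive).
Compare to σ_y = 286 MPa: σ ≥ σ_y, so it yields.

yields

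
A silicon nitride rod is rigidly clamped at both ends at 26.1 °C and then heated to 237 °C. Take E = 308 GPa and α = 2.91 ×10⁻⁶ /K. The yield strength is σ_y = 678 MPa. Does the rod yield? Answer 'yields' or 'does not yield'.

ΔT = 210.9 K. Constrained thermal stress σ = E·α·ΔT = 308.0×10³ MPa × 2.91×10⁻⁶ × 210.9 = 189 MPa (compressive).
Compare to σ_y = 678 MPa: σ < σ_y, so it does not yield.

does not yield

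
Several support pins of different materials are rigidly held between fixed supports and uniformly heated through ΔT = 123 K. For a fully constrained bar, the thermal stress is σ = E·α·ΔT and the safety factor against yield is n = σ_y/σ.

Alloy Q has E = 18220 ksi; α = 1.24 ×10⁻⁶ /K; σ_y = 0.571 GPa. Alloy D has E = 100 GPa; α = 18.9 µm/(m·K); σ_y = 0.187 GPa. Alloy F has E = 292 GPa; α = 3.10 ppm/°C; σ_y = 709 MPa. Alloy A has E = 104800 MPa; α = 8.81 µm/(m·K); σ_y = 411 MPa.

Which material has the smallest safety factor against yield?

With everything in SI (GPa, ×10⁻⁶/K, MPa):
  alloy Q: E = 125.6, α = 1.24, σ_y = 571.0 → σ = 19.2 MPa, n = 29.8
  alloy D: E = 100.0, α = 18.9, σ_y = 187.0 → σ = 232 MPa, n = 0.804
  alloy F: E = 292.0, α = 3.10, σ_y = 709.0 → σ = 111 MPa, n = 6.37
  alloy A: E = 104.8, α = 8.81, σ_y = 411.0 → σ = 114 MPa, n = 3.62
Alloy D has the lowest safety factor, n = 0.804.

alloy D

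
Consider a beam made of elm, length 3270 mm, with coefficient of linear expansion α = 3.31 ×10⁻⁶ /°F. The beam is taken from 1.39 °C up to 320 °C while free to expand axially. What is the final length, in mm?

3276.2 mm

Convert α: 3.31×10⁻⁶/°F × (9/5) = 5.96×10⁻⁶/K.
ΔT = 320 − 1.39 = 318.6 K.
ΔL = α·L₀·ΔT = 5.96×10⁻⁶ × 3270 mm × 318.6 K = 6.21 mm.
L = L₀ + ΔL = 3270 + 6.21 = 3276.2 mm.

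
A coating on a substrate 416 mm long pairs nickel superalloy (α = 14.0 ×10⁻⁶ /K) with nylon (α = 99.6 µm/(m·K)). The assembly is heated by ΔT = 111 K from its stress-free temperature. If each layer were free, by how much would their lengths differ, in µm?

Δα = |14.0 − 99.6|×10⁻⁶/K = 85.6×10⁻⁶/K.
ΔL_mismatch = Δα·L·ΔT = 85.6×10⁻⁶ × 416.0 mm × 111.0 K = 3950 µm.

3950 µm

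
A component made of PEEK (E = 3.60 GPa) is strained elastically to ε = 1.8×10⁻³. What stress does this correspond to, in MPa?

σ = E·ε = 3600 MPa × 1.8×10⁻³ = 6.48 MPa.

6.48 MPa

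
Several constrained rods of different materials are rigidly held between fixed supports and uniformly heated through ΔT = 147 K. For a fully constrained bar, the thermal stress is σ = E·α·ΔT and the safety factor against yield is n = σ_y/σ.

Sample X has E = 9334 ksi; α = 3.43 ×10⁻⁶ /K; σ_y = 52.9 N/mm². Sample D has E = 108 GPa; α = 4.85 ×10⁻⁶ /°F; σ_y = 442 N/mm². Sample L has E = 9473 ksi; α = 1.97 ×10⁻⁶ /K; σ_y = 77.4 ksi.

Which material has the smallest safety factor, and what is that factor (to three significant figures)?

sample X, n = 1.63

Per material, after unit conversion:
  sample X: E = 64.36, α = 3.43, σ_y = 52.90 → σ = 32.4 MPa, n = 1.63
  sample D: E = 108.0, α = 8.73, σ_y = 442.0 → σ = 139 MPa, n = 3.19
  sample L: E = 65.31, α = 1.97, σ_y = 533.7 → σ = 18.9 MPa, n = 28.2
The minimum is sample X at n = 1.63.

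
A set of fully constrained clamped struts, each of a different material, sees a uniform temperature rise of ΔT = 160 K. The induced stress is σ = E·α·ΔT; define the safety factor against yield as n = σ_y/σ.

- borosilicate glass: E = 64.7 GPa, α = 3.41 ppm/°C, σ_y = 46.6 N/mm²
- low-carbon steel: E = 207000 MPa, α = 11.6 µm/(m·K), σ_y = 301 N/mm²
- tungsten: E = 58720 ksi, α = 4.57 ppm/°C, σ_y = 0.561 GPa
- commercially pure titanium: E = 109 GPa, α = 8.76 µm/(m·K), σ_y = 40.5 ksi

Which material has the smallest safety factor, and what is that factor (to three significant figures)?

low-carbon steel, n = 0.783

Per material, after unit conversion:
  borosilicate glass: E = 64.70, α = 3.41, σ_y = 46.60 → σ = 35.3 MPa, n = 1.32
  low-carbon steel: E = 207.0, α = 11.6, σ_y = 301.0 → σ = 384 MPa, n = 0.783
  tungsten: E = 404.9, α = 4.57, σ_y = 561.0 → σ = 296 MPa, n = 1.90
  commercially pure titanium: E = 109.0, α = 8.76, σ_y = 279.2 → σ = 153 MPa, n = 1.83
The minimum is low-carbon steel at n = 0.783.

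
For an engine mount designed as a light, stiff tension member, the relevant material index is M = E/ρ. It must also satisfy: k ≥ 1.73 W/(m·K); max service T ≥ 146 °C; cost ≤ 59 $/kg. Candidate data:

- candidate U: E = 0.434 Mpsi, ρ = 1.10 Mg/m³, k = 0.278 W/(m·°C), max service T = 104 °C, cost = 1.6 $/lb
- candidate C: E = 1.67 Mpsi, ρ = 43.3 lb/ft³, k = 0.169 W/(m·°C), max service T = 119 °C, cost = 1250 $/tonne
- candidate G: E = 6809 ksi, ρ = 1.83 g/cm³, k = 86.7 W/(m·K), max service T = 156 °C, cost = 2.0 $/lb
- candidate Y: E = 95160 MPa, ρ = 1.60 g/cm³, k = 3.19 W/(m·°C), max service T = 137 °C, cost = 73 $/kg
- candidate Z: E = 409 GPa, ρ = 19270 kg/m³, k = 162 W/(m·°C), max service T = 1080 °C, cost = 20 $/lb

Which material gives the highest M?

Screen on constraints: k ≥ 1.73 W/(m·K); max service T ≥ 146 °C; cost ≤ 59 $/kg. Survivors: candidate G, candidate Z.
After converting to SI:
  candidate G: E = 46.95 GPa, ρ = 1830 kg/m³
  candidate Z: E = 409.0 GPa, ρ = 19270 kg/m³
  candidate G: M = 25.7 MN·m/kg
  candidate Z: M = 21.2 MN·m/kg
Highest index: candidate G.

candidate G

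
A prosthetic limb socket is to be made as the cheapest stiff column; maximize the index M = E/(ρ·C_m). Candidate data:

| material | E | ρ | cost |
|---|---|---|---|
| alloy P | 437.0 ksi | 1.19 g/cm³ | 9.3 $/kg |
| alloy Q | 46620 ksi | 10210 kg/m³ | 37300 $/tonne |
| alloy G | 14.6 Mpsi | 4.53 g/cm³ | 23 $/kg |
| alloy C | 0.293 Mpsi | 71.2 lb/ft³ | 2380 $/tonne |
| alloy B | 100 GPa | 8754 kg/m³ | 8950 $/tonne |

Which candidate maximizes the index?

Convert each candidate to consistent units, then evaluate M:
  alloy P: E = 3.013 GPa, ρ = 1190 kg/m³, cost = 9.300 $/kg
  alloy Q: E = 321.4 GPa, ρ = 10210 kg/m³, cost = 37.30 $/kg
  alloy G: E = 100.7 GPa, ρ = 4530 kg/m³, cost = 23.00 $/kg
  alloy C: E = 2.020 GPa, ρ = 1141 kg/m³, cost = 2.380 $/kg
  alloy B: E = 100.0 GPa, ρ = 8754 kg/m³, cost = 8.950 $/kg
  alloy B: M = 1.28 MN·m per $
  alloy G: M = 0.966 MN·m per $
  alloy Q: M = 0.844 MN·m per $
  alloy C: M = 0.744 MN·m per $
  alloy P: M = 0.272 MN·m per $
The maximum is for alloy B.

alloy B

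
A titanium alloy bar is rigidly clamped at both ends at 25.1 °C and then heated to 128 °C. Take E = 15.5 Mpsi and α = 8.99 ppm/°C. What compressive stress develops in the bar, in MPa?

98.9 MPa

E = 15.5 Mpsi = 106.9 GPa.
ΔT = 102.9 K. Constrained thermal stress σ = E·α·ΔT = 106.9×10³ MPa × 8.99×10⁻⁶ × 102.9 = 98.9 MPa (compressive).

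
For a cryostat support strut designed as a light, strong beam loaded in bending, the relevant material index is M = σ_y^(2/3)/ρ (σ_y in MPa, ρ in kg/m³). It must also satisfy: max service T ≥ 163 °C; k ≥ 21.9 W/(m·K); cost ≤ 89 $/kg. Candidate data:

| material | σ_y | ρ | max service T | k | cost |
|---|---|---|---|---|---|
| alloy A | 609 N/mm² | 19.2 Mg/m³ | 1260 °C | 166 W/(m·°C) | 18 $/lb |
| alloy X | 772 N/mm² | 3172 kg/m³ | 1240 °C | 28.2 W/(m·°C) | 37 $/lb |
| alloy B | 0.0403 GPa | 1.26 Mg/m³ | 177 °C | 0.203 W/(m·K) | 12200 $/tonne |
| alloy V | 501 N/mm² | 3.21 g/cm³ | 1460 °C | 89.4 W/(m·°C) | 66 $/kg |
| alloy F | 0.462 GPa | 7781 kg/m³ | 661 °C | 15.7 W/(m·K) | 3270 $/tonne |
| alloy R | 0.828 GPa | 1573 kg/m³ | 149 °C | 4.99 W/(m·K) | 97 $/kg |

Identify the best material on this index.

Screen on constraints: max service T ≥ 163 °C; k ≥ 21.9 W/(m·K); cost ≤ 89 $/kg. Survivors: alloy A, alloy X, alloy V.
Normalizing units and computing the index:
  alloy A: σ_y = 609.0 MPa, ρ = 19200 kg/m³
  alloy X: σ_y = 772.0 MPa, ρ = 3172 kg/m³
  alloy V: σ_y = 501.0 MPa, ρ = 3210 kg/m³
  alloy X: M = 26.5×10⁻³
  alloy V: M = 19.7×10⁻³
  alloy A: M = 3.74×10⁻³
The maximum is for alloy X.

alloy X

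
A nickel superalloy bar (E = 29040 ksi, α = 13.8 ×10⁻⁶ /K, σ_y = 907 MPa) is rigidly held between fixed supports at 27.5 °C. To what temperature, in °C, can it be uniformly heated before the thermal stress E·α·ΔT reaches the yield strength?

356 °C

E = 29040 ksi = 200.2 GPa.
E·α·ΔT = 907.0 MPa ⇒ ΔT = 907.0 / (200.2×10³ × 13.8×10⁻⁶) = 328.3 K.
T = 27.5 + 328.3 = 355.8 °C.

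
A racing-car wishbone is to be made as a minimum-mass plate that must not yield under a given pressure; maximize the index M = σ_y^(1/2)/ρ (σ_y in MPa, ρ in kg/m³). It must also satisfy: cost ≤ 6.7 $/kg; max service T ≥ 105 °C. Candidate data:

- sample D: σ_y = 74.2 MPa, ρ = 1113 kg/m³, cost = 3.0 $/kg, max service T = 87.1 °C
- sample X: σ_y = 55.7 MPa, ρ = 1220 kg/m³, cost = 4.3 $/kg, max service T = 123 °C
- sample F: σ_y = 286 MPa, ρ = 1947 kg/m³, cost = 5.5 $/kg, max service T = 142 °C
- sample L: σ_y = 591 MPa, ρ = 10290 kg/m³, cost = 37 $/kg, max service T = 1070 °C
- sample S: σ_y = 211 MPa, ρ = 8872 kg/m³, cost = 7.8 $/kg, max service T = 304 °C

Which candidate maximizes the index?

sample F

Screen on constraints: cost ≤ 6.7 $/kg; max service T ≥ 105 °C. Survivors: sample X, sample F.
Computing M directly (units already consistent):
  sample F: M = 8.69×10⁻³
  sample X: M = 6.12×10⁻³
Sample F has the largest M.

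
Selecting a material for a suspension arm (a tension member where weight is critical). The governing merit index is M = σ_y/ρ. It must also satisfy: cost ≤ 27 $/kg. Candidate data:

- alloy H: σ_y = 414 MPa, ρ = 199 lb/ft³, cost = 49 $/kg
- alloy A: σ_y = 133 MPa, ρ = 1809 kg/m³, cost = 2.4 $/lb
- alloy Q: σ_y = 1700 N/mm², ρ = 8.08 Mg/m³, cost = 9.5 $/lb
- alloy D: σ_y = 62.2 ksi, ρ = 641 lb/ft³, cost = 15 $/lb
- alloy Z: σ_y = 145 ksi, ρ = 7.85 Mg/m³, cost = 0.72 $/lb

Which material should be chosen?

alloy Q

Screen on constraints: cost ≤ 27 $/kg. Survivors: alloy A, alloy Q, alloy Z.
After converting to SI:
  alloy A: σ_y = 133.0 MPa, ρ = 1809 kg/m³
  alloy Q: σ_y = 1700 MPa, ρ = 8080 kg/m³
  alloy Z: σ_y = 999.7 MPa, ρ = 7850 kg/m³
  alloy Q: M = 210 kN·m/kg
  alloy Z: M = 127 kN·m/kg
  alloy A: M = 73.5 kN·m/kg
The maximum is for alloy Q.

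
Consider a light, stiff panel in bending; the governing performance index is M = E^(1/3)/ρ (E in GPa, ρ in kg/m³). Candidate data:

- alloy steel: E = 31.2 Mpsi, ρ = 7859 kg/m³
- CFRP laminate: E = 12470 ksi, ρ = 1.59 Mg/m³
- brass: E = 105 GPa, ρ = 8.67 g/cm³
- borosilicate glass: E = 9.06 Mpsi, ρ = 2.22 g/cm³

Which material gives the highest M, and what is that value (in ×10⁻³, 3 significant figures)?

CFRP laminate, M = 2.78×10⁻³

After converting to SI:
  alloy steel: E = 215.1 GPa, ρ = 7859 kg/m³
  CFRP laminate: E = 85.98 GPa, ρ = 1590 kg/m³
  brass: E = 105.0 GPa, ρ = 8670 kg/m³
  borosilicate glass: E = 62.47 GPa, ρ = 2220 kg/m³
  CFRP laminate: M = 2.78×10⁻³
  borosilicate glass: M = 1.79×10⁻³
  alloy steel: M = 0.762×10⁻³
  brass: M = 0.544×10⁻³
The maximum is for CFRP laminate.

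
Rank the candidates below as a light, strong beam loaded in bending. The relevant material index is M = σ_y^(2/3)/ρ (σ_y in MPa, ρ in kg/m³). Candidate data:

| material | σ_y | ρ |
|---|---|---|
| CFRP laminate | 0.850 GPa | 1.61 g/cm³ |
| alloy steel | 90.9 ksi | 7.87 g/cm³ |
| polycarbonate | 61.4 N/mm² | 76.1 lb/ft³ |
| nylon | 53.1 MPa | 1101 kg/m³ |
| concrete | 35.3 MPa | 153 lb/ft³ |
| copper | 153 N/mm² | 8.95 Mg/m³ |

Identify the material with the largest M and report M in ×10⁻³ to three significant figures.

CFRP laminate, M = 55.7×10⁻³

Putting every candidate on a common basis:
  CFRP laminate: σ_y = 850.0 MPa, ρ = 1610 kg/m³
  alloy steel: σ_y = 626.7 MPa, ρ = 7870 kg/m³
  polycarbonate: σ_y = 61.40 MPa, ρ = 1219 kg/m³
  nylon: σ_y = 53.10 MPa, ρ = 1101 kg/m³
  concrete: σ_y = 35.30 MPa, ρ = 2451 kg/m³
  copper: σ_y = 153.0 MPa, ρ = 8950 kg/m³
  CFRP laminate: M = 55.7×10⁻³
  nylon: M = 12.8×10⁻³
  polycarbonate: M = 12.8×10⁻³
  alloy steel: M = 9.31×10⁻³
  concrete: M = 4.39×10⁻³
  copper: M = 3.20×10⁻³
Highest index: CFRP laminate.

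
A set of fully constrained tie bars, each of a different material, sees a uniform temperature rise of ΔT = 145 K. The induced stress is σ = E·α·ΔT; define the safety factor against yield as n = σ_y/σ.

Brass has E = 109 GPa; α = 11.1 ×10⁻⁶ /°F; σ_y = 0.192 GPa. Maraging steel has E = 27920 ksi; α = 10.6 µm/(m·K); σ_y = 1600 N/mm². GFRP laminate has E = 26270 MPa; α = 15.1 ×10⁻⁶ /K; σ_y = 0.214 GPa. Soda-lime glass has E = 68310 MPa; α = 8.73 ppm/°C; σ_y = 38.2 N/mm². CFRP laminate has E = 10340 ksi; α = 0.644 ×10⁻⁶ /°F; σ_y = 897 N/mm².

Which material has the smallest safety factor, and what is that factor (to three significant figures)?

soda-lime glass, n = 0.442

Converting E to GPa, α to ×10⁻⁶/K, σ_y to MPa, then σ and n for each:
  brass: E = 109.0, α = 20.0, σ_y = 192.0 → σ = 316 MPa, n = 0.608
  maraging steel: E = 192.5, α = 10.6, σ_y = 1600 → σ = 296 MPa, n = 5.41
  GFRP laminate: E = 26.27, α = 15.1, σ_y = 214.0 → σ = 57.5 MPa, n = 3.72
  soda-lime glass: E = 68.31, α = 8.73, σ_y = 38.20 → σ = 86.5 MPa, n = 0.442
  CFRP laminate: E = 71.29, α = 1.16, σ_y = 897.0 → σ = 12.0 MPa, n = 74.9
Smallest n: soda-lime glass with n = 0.442.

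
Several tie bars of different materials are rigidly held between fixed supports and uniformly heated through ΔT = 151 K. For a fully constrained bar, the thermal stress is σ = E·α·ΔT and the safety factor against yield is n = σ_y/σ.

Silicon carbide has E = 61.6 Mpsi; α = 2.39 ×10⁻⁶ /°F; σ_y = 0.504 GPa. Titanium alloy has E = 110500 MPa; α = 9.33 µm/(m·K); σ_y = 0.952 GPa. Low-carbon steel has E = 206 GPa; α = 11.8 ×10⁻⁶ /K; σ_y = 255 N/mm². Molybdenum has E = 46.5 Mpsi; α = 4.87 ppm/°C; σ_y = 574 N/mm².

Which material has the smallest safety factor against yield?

Converting E to GPa, α to ×10⁻⁶/K, σ_y to MPa, then σ and n for each:
  silicon carbide: E = 424.7, α = 4.30, σ_y = 504.0 → σ = 276 MPa, n = 1.83
  titanium alloy: E = 110.5, α = 9.33, σ_y = 952.0 → σ = 156 MPa, n = 6.12
  low-carbon steel: E = 206.0, α = 11.8, σ_y = 255.0 → σ = 367 MPa, n = 0.695
  molybdenum: E = 320.6, α = 4.87, σ_y = 574.0 → σ = 236 MPa, n = 2.43
The minimum is low-carbon steel at n = 0.695.

low-carbon steel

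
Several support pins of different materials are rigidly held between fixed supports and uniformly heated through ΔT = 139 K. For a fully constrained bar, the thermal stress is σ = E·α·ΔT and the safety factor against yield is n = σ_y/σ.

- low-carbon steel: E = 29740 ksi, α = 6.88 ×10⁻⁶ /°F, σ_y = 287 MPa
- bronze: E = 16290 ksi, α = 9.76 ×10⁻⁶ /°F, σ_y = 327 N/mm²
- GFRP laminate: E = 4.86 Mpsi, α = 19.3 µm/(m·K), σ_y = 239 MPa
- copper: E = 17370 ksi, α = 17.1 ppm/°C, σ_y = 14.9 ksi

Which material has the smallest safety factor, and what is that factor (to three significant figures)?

Converting E to GPa, α to ×10⁻⁶/K, σ_y to MPa, then σ and n for each:
  low-carbon steel: E = 205.1, α = 12.4, σ_y = 287.0 → σ = 353 MPa, n = 0.813
  bronze: E = 112.3, α = 17.6, σ_y = 327.0 → σ = 274 MPa, n = 1.19
  GFRP laminate: E = 33.51, α = 19.3, σ_y = 239.0 → σ = 89.9 MPa, n = 2.66
  copper: E = 119.8, α = 17.1, σ_y = 102.7 → σ = 285 MPa, n = 0.361
Smallest n: copper with n = 0.361.

copper, n = 0.361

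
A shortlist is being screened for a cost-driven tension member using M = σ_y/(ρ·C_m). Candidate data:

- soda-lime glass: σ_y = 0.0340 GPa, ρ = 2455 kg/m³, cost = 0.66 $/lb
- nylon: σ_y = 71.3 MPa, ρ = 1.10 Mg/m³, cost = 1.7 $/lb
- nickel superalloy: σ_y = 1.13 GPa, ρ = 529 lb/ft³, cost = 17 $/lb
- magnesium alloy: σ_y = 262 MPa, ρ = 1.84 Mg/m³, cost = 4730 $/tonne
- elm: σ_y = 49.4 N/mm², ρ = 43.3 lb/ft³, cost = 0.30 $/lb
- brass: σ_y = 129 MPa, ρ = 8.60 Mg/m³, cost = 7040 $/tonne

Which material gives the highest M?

Normalizing units and computing the index:
  soda-lime glass: σ_y = 34.00 MPa, ρ = 2455 kg/m³, cost = 1.455 $/kg
  nylon: σ_y = 71.30 MPa, ρ = 1100 kg/m³, cost = 3.748 $/kg
  nickel superalloy: σ_y = 1130 MPa, ρ = 8474 kg/m³, cost = 37.48 $/kg
  magnesium alloy: σ_y = 262.0 MPa, ρ = 1840 kg/m³, cost = 4.730 $/kg
  elm: σ_y = 49.40 MPa, ρ = 693.6 kg/m³, cost = 0.6614 $/kg
  brass: σ_y = 129.0 MPa, ρ = 8600 kg/m³, cost = 7.040 $/kg
  elm: M = 108 kN·m per $
  magnesium alloy: M = 30.1 kN·m per $
  nylon: M = 17.3 kN·m per $
  soda-lime glass: M = 9.52 kN·m per $
  nickel superalloy: M = 3.56 kN·m per $
  brass: M = 2.13 kN·m per $
Highest index: elm.

elm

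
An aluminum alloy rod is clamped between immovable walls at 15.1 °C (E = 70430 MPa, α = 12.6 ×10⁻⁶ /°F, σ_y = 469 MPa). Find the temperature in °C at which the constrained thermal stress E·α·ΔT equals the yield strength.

E = 70430 MPa = 70.43 GPa.
α = 12.6×10⁻⁶/°F × 9/5 = 22.7×10⁻⁶/K.
E·α·ΔT = 469.0 MPa ⇒ ΔT = 469.0 / (70.43×10³ × 22.7×10⁻⁶) = 293.6 K.
T = 15.1 + 293.6 = 308.7 °C.

309 °C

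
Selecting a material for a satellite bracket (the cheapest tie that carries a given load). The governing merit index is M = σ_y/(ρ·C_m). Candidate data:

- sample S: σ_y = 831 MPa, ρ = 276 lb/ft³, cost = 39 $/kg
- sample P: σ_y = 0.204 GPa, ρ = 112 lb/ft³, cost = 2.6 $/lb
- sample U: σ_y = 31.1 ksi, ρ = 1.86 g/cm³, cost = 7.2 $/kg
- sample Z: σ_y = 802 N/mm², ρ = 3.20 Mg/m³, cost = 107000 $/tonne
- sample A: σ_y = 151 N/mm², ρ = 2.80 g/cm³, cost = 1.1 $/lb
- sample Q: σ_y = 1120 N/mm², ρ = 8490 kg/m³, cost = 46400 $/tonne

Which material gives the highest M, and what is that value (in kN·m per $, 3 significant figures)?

sample A, M = 22.2 kN·m per $

Putting every candidate on a common basis:
  sample S: σ_y = 831.0 MPa, ρ = 4421 kg/m³, cost = 39.00 $/kg
  sample P: σ_y = 204.0 MPa, ρ = 1794 kg/m³, cost = 5.732 $/kg
  sample U: σ_y = 214.4 MPa, ρ = 1860 kg/m³, cost = 7.200 $/kg
  sample Z: σ_y = 802.0 MPa, ρ = 3200 kg/m³, cost = 107.0 $/kg
  sample A: σ_y = 151.0 MPa, ρ = 2800 kg/m³, cost = 2.425 $/kg
  sample Q: σ_y = 1120 MPa, ρ = 8490 kg/m³, cost = 46.40 $/kg
  sample A: M = 22.2 kN·m per $
  sample P: M = 19.8 kN·m per $
  sample U: M = 16.0 kN·m per $
  sample S: M = 4.82 kN·m per $
  sample Q: M = 2.84 kN·m per $
  sample Z: M = 2.34 kN·m per $
Sample A ranks first.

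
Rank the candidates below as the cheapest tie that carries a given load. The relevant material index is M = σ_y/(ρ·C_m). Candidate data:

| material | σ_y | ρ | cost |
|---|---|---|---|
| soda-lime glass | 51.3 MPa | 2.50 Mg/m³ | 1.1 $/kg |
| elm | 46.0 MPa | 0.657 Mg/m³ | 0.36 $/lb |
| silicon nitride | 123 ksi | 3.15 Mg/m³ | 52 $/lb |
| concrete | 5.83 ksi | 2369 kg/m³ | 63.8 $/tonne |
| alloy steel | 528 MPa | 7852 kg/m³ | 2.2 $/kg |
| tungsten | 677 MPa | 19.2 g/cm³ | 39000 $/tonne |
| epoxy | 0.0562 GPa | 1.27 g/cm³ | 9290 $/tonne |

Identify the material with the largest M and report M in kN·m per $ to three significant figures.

Convert each candidate to consistent units, then evaluate M:
  soda-lime glass: σ_y = 51.30 MPa, ρ = 2500 kg/m³, cost = 1.100 $/kg
  elm: σ_y = 46.00 MPa, ρ = 657.0 kg/m³, cost = 0.7937 $/kg
  silicon nitride: σ_y = 848.1 MPa, ρ = 3150 kg/m³, cost = 114.6 $/kg
  concrete: σ_y = 40.20 MPa, ρ = 2369 kg/m³, cost = 0.06380 $/kg
  alloy steel: σ_y = 528.0 MPa, ρ = 7852 kg/m³, cost = 2.200 $/kg
  tungsten: σ_y = 677.0 MPa, ρ = 19200 kg/m³, cost = 39.00 $/kg
  epoxy: σ_y = 56.20 MPa, ρ = 1270 kg/m³, cost = 9.290 $/kg
  concrete: M = 266 kN·m per $
  elm: M = 88.2 kN·m per $
  alloy steel: M = 30.6 kN·m per $
  soda-lime glass: M = 18.7 kN·m per $
  epoxy: M = 4.76 kN·m per $
  silicon nitride: M = 2.35 kN·m per $
  tungsten: M = 0.904 kN·m per $
Concrete has the largest M.

concrete, M = 266 kN·m per $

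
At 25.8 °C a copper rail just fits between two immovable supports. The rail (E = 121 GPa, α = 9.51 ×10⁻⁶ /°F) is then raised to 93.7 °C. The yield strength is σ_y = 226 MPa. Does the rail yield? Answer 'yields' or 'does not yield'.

α = 9.51×10⁻⁶/°F × 9/5 = 17.1×10⁻⁶/K.
ΔT = 67.90 K. Constrained thermal stress σ = E·α·ΔT = 121.0×10³ MPa × 17.1×10⁻⁶ × 67.90 = 141 MPa (compressive).
Compare to σ_y = 226 MPa: σ < σ_y, so it does not yield.

does not yield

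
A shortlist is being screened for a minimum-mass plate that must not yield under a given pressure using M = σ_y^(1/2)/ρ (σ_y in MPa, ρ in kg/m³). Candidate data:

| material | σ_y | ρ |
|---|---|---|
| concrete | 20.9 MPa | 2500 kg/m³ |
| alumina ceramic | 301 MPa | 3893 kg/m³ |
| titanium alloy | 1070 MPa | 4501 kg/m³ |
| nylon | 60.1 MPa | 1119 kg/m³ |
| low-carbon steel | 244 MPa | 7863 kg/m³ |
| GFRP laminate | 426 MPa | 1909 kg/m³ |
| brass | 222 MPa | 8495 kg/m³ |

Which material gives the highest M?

Computing M directly (units already consistent):
  GFRP laminate: M = 10.8×10⁻³
  titanium alloy: M = 7.27×10⁻³
  nylon: M = 6.93×10⁻³
  alumina ceramic: M = 4.46×10⁻³
  low-carbon steel: M = 1.99×10⁻³
  concrete: M = 1.83×10⁻³
  brass: M = 1.75×10⁻³
The maximum is for GFRP laminate.

GFRP laminate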